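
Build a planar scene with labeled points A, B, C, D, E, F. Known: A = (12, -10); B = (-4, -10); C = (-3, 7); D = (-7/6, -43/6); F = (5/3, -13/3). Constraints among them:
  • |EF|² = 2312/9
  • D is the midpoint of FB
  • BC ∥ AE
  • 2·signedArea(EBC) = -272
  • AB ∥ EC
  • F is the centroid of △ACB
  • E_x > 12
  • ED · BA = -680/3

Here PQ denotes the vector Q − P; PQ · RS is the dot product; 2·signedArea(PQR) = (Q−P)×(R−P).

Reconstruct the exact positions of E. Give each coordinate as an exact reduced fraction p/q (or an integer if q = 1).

1. E_x = 13  [AB ∥ EC ∩ BC ∥ AE]
2. E_y = 7  [AB ∥ EC ∩ BC ∥ AE]
   → E = (13, 7)

E = (13, 7)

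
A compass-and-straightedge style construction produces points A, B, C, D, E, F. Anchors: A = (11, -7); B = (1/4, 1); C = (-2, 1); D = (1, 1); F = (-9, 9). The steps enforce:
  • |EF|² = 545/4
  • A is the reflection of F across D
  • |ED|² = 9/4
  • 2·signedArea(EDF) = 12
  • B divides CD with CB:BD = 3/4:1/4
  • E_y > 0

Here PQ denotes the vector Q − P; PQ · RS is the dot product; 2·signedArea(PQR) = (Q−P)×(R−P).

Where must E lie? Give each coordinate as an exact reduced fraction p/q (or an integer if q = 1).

1. E_x = -1/2  [line -8·x + -10·y + 6 = 0 ∩ |ED|² = 9/4]
2. E_y = 1  [line -8·x + -10·y + 6 = 0 ∩ |ED|² = 9/4]
   → E = (-1/2, 1)

E = (-1/2, 1)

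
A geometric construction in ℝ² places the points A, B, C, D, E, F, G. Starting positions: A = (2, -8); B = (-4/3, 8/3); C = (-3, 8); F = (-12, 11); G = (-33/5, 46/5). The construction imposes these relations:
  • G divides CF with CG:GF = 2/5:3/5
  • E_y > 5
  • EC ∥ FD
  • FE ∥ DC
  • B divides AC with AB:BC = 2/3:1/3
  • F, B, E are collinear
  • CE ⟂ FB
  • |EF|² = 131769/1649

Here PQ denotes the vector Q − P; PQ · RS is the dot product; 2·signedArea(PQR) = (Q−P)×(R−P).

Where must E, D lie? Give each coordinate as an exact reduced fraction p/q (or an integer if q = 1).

1. E_x = -8172/1649  [F, B, E are collinear ∩ CE ⟂ FB]
2. E_y = 9064/1649  [F, B, E are collinear ∩ CE ⟂ FB]
   → E = (-8172/1649, 9064/1649)
3. D_x = -16563/1649  [FE ∥ DC ∩ EC ∥ FD]
4. D_y = 22267/1649  [FE ∥ DC ∩ EC ∥ FD]
   → D = (-16563/1649, 22267/1649)

D = (-16563/1649, 22267/1649)
E = (-8172/1649, 9064/1649)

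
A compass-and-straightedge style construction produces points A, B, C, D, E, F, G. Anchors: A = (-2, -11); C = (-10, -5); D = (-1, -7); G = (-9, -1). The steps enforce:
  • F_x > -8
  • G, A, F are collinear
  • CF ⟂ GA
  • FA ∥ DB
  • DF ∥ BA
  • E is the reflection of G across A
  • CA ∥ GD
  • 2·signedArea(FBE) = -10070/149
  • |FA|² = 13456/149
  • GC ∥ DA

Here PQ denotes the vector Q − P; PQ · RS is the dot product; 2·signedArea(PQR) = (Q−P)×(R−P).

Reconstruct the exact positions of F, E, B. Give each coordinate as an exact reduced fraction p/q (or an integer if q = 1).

1. F_x = -1110/149  [G, A, F are collinear ∩ CF ⟂ GA]
2. F_y = -479/149  [G, A, F are collinear ∩ CF ⟂ GA]
   → F = (-1110/149, -479/149)
3. E_x = 5  [E is the reflection of G across A]
4. E_y = -21  [E is the reflection of G across A]
   → E = (5, -21)
5. B_x = 663/149  [DF ∥ BA ∩ FA ∥ DB]
6. B_y = -2203/149  [DF ∥ BA ∩ FA ∥ DB]
   → B = (663/149, -2203/149)

B = (663/149, -2203/149)
E = (5, -21)
F = (-1110/149, -479/149)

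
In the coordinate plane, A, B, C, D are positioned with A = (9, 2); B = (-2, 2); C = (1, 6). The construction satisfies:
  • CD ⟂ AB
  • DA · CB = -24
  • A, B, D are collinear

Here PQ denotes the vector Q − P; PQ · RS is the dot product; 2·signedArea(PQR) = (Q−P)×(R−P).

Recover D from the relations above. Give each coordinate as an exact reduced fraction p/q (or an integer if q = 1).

D = (1, 2)

1. D_x = 1  [A, B, D are collinear ∩ CD ⟂ AB]
2. D_y = 2  [A, B, D are collinear ∩ CD ⟂ AB]
   → D = (1, 2)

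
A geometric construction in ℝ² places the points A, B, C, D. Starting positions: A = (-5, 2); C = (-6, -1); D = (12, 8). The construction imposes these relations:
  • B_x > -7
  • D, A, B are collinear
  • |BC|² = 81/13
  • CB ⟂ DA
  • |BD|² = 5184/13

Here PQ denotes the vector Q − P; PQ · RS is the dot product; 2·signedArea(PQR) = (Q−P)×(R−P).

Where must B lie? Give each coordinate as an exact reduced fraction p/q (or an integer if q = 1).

B = (-444/65, 88/65)

1. B_x = -444/65  [D, A, B are collinear ∩ CB ⟂ DA]
2. B_y = 88/65  [D, A, B are collinear ∩ CB ⟂ DA]
   → B = (-444/65, 88/65)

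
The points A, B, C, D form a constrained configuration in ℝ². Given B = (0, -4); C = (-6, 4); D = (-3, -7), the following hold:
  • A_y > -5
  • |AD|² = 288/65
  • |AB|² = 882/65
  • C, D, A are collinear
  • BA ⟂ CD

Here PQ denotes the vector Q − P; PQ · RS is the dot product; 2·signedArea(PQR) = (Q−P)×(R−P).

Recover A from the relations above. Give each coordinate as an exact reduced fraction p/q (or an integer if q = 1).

A = (-231/65, -323/65)

1. A_x = -231/65  [C, D, A are collinear ∩ BA ⟂ CD]
2. A_y = -323/65  [C, D, A are collinear ∩ BA ⟂ CD]
   → A = (-231/65, -323/65)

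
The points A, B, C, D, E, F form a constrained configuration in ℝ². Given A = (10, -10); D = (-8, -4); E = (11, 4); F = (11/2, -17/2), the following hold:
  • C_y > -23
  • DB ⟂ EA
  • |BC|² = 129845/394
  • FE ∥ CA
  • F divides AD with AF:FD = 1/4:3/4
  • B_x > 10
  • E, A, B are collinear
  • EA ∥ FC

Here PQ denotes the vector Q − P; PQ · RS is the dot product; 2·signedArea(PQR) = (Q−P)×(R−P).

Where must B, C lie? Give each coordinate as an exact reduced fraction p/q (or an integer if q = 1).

1. B_x = 2036/197  [E, A, B are collinear ∩ DB ⟂ EA]
2. B_y = -1046/197  [E, A, B are collinear ∩ DB ⟂ EA]
   → B = (2036/197, -1046/197)
3. C_x = 9/2  [FE ∥ CA ∩ EA ∥ FC]
4. C_y = -45/2  [FE ∥ CA ∩ EA ∥ FC]
   → C = (9/2, -45/2)

B = (2036/197, -1046/197)
C = (9/2, -45/2)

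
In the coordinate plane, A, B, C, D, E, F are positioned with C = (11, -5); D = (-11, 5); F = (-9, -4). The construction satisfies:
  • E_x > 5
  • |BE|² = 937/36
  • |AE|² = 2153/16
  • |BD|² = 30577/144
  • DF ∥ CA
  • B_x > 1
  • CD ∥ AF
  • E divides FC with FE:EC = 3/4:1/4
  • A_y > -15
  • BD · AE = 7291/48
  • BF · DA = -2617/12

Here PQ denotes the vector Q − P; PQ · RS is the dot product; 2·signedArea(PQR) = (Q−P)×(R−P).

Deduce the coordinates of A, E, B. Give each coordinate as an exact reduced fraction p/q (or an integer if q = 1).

1. A_x = 13  [CD ∥ AF ∩ DF ∥ CA]
2. A_y = -14  [CD ∥ AF ∩ DF ∥ CA]
   → A = (13, -14)
3. E_x = 6  [E divides FC with FE:EC = 3/4:1/4]
4. E_y = -19/4  [E divides FC with FE:EC = 3/4:1/4]
   → E = (6, -19/4)
5. B_x = 2  [BF · DA = -2617/12 ∩ BD · AE = 7291/48]
6. B_y = -19/12  [BF · DA = -2617/12 ∩ BD · AE = 7291/48]
   → B = (2, -19/12)

A = (13, -14)
B = (2, -19/12)
E = (6, -19/4)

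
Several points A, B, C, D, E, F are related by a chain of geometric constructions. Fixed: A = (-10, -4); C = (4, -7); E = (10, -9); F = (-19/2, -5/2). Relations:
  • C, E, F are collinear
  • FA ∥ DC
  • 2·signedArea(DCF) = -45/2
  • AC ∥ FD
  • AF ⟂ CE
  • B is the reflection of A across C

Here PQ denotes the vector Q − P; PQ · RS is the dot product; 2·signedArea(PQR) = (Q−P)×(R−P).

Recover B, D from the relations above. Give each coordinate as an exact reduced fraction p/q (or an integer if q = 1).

B = (18, -10)
D = (9/2, -11/2)

1. B_x = 18  [B is the reflection of A across C]
2. B_y = -10  [B is the reflection of A across C]
   → B = (18, -10)
3. D_x = 9/2  [FA ∥ DC ∩ AC ∥ FD]
4. D_y = -11/2  [FA ∥ DC ∩ AC ∥ FD]
   → D = (9/2, -11/2)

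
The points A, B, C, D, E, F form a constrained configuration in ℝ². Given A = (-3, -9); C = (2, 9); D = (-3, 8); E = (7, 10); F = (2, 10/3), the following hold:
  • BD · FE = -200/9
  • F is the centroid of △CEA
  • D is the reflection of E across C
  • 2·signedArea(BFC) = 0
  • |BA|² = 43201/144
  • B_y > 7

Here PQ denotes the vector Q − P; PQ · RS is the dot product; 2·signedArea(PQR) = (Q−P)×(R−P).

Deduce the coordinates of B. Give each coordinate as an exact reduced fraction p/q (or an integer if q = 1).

1. B_x = 2  [2·signedArea(BFC) = 0 ∩ BD · FE = -200/9]
2. B_y = 91/12  [2·signedArea(BFC) = 0 ∩ BD · FE = -200/9]
   → B = (2, 91/12)

B = (2, 91/12)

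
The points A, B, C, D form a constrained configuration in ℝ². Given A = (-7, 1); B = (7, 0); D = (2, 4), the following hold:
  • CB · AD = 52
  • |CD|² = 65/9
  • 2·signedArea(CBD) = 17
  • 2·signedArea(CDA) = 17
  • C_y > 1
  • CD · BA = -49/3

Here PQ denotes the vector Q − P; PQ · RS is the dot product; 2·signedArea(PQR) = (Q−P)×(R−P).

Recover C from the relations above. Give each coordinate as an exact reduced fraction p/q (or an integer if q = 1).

1. C_x = 2/3  [2·signedArea(CBD) = 17 ∩ CB · AD = 52]
2. C_y = 5/3  [2·signedArea(CBD) = 17 ∩ CB · AD = 52]
   → C = (2/3, 5/3)

C = (2/3, 5/3)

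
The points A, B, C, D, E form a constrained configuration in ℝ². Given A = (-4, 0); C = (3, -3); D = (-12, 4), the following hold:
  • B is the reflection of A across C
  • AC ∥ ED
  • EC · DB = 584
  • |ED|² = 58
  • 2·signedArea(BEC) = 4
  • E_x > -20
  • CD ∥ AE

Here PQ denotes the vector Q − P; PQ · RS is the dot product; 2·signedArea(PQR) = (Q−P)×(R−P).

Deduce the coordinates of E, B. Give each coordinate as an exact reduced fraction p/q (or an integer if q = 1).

1. E_x = -19  [AC ∥ ED ∩ CD ∥ AE]
2. E_y = 7  [AC ∥ ED ∩ CD ∥ AE]
   → E = (-19, 7)
3. B_x = 10  [B is the reflection of A across C]
4. B_y = -6  [B is the reflection of A across C]
   → B = (10, -6)

B = (10, -6)
E = (-19, 7)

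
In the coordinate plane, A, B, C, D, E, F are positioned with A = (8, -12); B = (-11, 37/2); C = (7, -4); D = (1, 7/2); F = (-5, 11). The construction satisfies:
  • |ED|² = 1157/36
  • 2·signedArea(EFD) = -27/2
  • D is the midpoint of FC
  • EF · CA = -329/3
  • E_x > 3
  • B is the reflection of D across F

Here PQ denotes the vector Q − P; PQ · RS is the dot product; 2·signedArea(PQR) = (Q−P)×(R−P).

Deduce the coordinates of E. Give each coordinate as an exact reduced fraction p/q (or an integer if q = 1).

E = (10/3, -5/3)

1. E_x = 10/3  [2·signedArea(EFD) = -27/2 ∩ EF · CA = -329/3]
2. E_y = -5/3  [2·signedArea(EFD) = -27/2 ∩ EF · CA = -329/3]
   → E = (10/3, -5/3)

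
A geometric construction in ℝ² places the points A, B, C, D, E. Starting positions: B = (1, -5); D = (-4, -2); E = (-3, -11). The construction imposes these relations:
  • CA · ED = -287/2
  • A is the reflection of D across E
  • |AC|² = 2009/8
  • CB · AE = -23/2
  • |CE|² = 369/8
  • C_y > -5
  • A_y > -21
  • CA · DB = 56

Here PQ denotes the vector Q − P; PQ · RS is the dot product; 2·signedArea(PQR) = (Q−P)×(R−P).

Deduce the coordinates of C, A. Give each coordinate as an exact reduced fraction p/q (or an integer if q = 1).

1. A_x = -2  [A is the reflection of D across E]
2. A_y = -20  [A is the reflection of D across E]
   → A = (-2, -20)
3. C_x = -15/4  [CA · DB = 56 ∩ CB · AE = -23/2]
4. C_y = -17/4  [CA · DB = 56 ∩ CB · AE = -23/2]
   → C = (-15/4, -17/4)

A = (-2, -20)
C = (-15/4, -17/4)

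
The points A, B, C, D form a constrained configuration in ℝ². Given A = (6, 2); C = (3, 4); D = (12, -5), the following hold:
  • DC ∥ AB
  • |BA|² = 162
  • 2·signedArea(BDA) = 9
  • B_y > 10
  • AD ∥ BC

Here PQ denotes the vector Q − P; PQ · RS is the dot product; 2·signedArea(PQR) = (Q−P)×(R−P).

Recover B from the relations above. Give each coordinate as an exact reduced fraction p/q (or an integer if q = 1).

B = (-3, 11)

1. B_x = -3  [AD ∥ BC ∩ DC ∥ AB]
2. B_y = 11  [AD ∥ BC ∩ DC ∥ AB]
   → B = (-3, 11)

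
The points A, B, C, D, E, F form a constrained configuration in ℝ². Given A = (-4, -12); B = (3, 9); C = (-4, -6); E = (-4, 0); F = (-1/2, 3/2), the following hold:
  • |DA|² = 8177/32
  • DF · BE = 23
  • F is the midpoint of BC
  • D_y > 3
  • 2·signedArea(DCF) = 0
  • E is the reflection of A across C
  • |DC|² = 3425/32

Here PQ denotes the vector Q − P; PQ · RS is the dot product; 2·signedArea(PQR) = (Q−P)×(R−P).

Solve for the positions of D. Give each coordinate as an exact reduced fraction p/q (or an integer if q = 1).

1. D_x = 3/8  [2·signedArea(DCF) = 0 ∩ DF · BE = 23]
2. D_y = 27/8  [2·signedArea(DCF) = 0 ∩ DF · BE = 23]
   → D = (3/8, 27/8)

D = (3/8, 27/8)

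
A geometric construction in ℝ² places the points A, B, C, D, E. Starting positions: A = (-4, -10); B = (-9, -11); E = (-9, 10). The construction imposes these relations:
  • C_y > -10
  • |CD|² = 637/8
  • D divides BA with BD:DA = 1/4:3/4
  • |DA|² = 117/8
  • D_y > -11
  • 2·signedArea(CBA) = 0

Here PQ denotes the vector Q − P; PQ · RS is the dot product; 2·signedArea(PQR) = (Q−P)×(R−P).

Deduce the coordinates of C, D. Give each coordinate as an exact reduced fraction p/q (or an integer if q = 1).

C = (1, -9)
D = (-31/4, -43/4)

1. D_x = -31/4  [D divides BA with BD:DA = 1/4:3/4]
2. D_y = -43/4  [D divides BA with BD:DA = 1/4:3/4]
   → D = (-31/4, -43/4)
3. C_x = 1  [line -1·x + 5·y + 46 = 0 ∩ |CD|² = 637/8]
4. C_y = -9  [line -1·x + 5·y + 46 = 0 ∩ |CD|² = 637/8]
   → C = (1, -9)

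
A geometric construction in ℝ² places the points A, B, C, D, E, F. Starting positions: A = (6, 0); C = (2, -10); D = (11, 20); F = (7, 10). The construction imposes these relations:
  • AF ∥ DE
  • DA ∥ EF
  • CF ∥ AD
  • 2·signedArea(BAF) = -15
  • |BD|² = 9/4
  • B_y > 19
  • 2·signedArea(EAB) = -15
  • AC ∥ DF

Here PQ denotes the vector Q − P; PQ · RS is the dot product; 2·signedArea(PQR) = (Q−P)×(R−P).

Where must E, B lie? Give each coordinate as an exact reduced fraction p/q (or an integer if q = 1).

1. E_x = 12  [DA ∥ EF ∩ AF ∥ DE]
2. E_y = 30  [DA ∥ EF ∩ AF ∥ DE]
   → E = (12, 30)
3. B_x = 19/2  [2·signedArea(BAF) = -15 ∩ 2·signedArea(EAB) = -15]
4. B_y = 20  [2·signedArea(BAF) = -15 ∩ 2·signedArea(EAB) = -15]
   → B = (19/2, 20)

B = (19/2, 20)
E = (12, 30)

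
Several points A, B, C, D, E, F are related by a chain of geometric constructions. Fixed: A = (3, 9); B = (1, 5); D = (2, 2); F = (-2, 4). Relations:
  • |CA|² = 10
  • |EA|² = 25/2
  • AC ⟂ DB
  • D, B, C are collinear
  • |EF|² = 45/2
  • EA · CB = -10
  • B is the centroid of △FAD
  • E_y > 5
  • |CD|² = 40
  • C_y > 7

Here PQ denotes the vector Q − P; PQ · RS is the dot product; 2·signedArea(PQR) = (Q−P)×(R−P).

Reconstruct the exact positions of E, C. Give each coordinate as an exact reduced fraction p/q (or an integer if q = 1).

C = (0, 8)
E = (5/2, 11/2)

1. C_x = 0  [D, B, C are collinear ∩ AC ⟂ DB]
2. C_y = 8  [D, B, C are collinear ∩ AC ⟂ DB]
   → C = (0, 8)
3. E_x = 5/2  [line -1·x + 3·y + -14 = 0 ∩ |EF|² = 45/2]
4. E_y = 11/2  [line -1·x + 3·y + -14 = 0 ∩ |EF|² = 45/2]
   → E = (5/2, 11/2)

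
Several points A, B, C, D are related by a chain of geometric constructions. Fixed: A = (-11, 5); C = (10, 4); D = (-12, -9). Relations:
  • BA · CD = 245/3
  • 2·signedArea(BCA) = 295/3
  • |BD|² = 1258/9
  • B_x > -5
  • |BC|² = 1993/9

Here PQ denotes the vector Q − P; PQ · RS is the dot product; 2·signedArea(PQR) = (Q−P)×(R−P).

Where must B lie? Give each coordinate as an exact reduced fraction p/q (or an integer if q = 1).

B = (-13/3, 0)

1. B_x = -13/3  [BA · CD = 245/3 ∩ 2·signedArea(BCA) = 295/3]
2. B_y = 0  [BA · CD = 245/3 ∩ 2·signedArea(BCA) = 295/3]
   → B = (-13/3, 0)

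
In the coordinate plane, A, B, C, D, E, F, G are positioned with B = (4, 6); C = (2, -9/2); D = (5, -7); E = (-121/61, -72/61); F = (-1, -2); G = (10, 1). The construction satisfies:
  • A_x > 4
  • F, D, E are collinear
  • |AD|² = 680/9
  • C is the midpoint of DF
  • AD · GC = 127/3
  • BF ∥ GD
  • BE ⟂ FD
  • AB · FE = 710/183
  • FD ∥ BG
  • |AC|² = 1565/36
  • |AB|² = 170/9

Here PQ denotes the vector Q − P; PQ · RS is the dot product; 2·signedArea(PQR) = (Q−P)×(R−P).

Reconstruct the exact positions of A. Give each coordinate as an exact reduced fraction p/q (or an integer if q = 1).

A = (13/3, 5/3)

1. A_x = 13/3  [AB · FE = 710/183 ∩ AD · GC = 127/3]
2. A_y = 5/3  [AB · FE = 710/183 ∩ AD · GC = 127/3]
   → A = (13/3, 5/3)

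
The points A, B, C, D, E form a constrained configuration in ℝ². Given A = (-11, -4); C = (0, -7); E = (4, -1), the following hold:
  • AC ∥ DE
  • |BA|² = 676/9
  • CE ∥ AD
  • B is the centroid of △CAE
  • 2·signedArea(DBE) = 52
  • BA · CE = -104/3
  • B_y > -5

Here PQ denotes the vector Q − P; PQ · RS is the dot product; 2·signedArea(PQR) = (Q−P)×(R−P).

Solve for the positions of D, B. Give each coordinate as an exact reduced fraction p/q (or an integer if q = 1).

1. D_x = -7  [AC ∥ DE ∩ CE ∥ AD]
2. D_y = 2  [AC ∥ DE ∩ CE ∥ AD]
   → D = (-7, 2)
3. B_x = -7/3  [B is the centroid of △CAE]
4. B_y = -4  [B is the centroid of △CAE]
   → B = (-7/3, -4)

B = (-7/3, -4)
D = (-7, 2)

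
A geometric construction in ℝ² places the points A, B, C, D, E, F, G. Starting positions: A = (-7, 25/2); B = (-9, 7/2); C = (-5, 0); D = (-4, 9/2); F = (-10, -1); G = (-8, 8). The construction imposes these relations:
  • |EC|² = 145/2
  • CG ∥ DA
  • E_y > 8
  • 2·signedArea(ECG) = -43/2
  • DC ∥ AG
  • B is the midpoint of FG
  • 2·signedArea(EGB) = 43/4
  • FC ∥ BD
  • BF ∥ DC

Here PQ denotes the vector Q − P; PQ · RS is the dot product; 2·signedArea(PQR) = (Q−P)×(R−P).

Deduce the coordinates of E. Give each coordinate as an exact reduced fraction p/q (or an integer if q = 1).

1. E_x = -11/2  [2·signedArea(EGB) = 43/4 ∩ 2·signedArea(ECG) = -43/2]
2. E_y = 17/2  [2·signedArea(EGB) = 43/4 ∩ 2·signedArea(ECG) = -43/2]
   → E = (-11/2, 17/2)

E = (-11/2, 17/2)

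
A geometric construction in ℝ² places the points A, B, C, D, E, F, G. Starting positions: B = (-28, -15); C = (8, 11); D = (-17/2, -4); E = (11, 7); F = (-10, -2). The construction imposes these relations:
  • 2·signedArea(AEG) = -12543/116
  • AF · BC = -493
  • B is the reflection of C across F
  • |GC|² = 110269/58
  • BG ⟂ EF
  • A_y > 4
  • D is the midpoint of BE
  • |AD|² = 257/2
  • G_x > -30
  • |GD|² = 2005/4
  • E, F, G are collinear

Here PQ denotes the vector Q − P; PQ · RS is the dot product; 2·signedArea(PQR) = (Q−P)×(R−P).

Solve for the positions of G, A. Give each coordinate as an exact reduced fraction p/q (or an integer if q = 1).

A = (-1, 9/2)
G = (-1735/58, -611/58)

1. G_x = -1735/58  [E, F, G are collinear ∩ BG ⟂ EF]
2. G_y = -611/58  [E, F, G are collinear ∩ BG ⟂ EF]
   → G = (-1735/58, -611/58)
3. A_x = -1  [2·signedArea(AEG) = -12543/116 ∩ AF · BC = -493]
4. A_y = 9/2  [2·signedArea(AEG) = -12543/116 ∩ AF · BC = -493]
   → A = (-1, 9/2)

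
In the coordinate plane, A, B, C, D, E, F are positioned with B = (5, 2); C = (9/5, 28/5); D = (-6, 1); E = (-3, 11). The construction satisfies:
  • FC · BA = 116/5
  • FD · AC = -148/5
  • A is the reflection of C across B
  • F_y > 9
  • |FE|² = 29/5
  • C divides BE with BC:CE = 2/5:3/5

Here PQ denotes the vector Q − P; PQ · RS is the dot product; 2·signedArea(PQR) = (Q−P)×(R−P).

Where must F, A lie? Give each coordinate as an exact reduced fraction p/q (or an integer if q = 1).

A = (41/5, -8/5)
F = (-7/5, 46/5)

1. A_x = 41/5  [A is the reflection of C across B]
2. A_y = -8/5  [A is the reflection of C across B]
   → A = (41/5, -8/5)
3. F_x = -7/5  [line 32/5·x + -36/5·y + 376/5 = 0 ∩ |FE|² = 29/5]
4. F_y = 46/5  [line 32/5·x + -36/5·y + 376/5 = 0 ∩ |FE|² = 29/5]
   → F = (-7/5, 46/5)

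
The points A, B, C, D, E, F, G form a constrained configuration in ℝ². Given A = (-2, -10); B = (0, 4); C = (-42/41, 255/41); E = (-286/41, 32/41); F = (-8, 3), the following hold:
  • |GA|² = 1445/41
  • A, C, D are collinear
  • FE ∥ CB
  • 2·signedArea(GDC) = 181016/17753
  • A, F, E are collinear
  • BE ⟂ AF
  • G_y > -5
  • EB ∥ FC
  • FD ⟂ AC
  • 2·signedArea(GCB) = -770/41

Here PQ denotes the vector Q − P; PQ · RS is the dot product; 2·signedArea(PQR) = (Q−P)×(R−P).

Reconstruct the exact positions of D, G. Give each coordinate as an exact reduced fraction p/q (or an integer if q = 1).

D = (-538/433, 1123/433)
G = (-184/41, -189/41)

1. D_x = -538/433  [A, C, D are collinear ∩ FD ⟂ AC]
2. D_y = 1123/433  [A, C, D are collinear ∩ FD ⟂ AC]
   → D = (-538/433, 1123/433)
3. G_x = -184/41  [2·signedArea(GDC) = 181016/17753 ∩ 2·signedArea(GCB) = -770/41]
4. G_y = -189/41  [2·signedArea(GDC) = 181016/17753 ∩ 2·signedArea(GCB) = -770/41]
   → G = (-184/41, -189/41)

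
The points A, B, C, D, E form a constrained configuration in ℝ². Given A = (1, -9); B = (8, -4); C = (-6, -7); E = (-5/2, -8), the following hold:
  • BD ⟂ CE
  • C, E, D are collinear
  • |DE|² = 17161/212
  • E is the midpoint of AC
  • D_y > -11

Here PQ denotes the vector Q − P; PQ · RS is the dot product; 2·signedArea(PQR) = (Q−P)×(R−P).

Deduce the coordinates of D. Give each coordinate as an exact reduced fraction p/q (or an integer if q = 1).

1. D_x = 326/53  [C, E, D are collinear ∩ BD ⟂ CE]
2. D_y = -555/53  [C, E, D are collinear ∩ BD ⟂ CE]
   → D = (326/53, -555/53)

D = (326/53, -555/53)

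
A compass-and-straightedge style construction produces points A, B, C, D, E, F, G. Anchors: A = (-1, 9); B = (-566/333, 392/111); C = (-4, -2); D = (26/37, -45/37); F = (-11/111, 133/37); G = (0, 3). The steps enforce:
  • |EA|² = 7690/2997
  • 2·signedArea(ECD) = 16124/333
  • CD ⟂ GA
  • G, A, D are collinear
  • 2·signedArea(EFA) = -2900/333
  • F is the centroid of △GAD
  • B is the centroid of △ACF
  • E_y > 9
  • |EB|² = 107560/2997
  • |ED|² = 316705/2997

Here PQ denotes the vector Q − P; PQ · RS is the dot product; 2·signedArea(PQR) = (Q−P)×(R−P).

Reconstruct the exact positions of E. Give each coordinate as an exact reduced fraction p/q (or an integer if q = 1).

1. E_x = 200/333  [2·signedArea(EFA) = -2900/333 ∩ 2·signedArea(ECD) = 16124/333]
2. E_y = 1006/111  [2·signedArea(EFA) = -2900/333 ∩ 2·signedArea(ECD) = 16124/333]
   → E = (200/333, 1006/111)

E = (200/333, 1006/111)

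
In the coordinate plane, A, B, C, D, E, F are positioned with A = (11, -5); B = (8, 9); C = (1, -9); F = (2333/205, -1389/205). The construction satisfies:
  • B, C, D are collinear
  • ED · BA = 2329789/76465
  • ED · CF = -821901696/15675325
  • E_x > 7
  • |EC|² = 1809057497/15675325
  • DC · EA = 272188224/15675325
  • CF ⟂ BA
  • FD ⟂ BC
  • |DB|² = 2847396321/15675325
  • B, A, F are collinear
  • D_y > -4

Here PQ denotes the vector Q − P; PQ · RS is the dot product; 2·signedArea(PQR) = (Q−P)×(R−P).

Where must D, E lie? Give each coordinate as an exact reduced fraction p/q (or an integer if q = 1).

1. D_x = 238193/76465  [B, C, D are collinear ∩ FD ⟂ BC]
2. D_y = -272313/76465  [B, C, D are collinear ∩ FD ⟂ BC]
   → D = (238193/76465, -272313/76465)
3. E_x = 573374/76465  [ED · BA = 2329789/76465 ∩ ED · CF = -821901696/15675325]
4. E_y = -6815/15293  [ED · BA = 2329789/76465 ∩ ED · CF = -821901696/15675325]
   → E = (573374/76465, -6815/15293)

D = (238193/76465, -272313/76465)
E = (573374/76465, -6815/15293)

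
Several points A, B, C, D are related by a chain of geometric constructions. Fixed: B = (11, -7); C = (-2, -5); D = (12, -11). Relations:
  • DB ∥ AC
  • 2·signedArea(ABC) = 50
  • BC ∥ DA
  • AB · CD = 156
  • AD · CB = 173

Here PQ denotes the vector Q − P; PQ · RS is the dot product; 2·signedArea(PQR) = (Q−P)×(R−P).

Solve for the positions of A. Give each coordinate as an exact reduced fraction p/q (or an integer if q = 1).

A = (-1, -9)

1. A_x = -1  [DB ∥ AC ∩ BC ∥ DA]
2. A_y = -9  [DB ∥ AC ∩ BC ∥ DA]
   → A = (-1, -9)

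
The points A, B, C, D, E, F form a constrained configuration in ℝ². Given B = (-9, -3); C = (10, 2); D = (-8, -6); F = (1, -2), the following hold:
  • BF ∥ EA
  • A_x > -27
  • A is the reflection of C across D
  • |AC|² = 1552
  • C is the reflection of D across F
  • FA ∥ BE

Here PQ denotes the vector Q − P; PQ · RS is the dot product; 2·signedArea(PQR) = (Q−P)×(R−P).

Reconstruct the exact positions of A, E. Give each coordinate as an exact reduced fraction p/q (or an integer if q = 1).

A = (-26, -14)
E = (-36, -15)

1. A_x = -26  [A is the reflection of C across D]
2. A_y = -14  [A is the reflection of C across D]
   → A = (-26, -14)
3. E_x = -36  [BF ∥ EA ∩ FA ∥ BE]
4. E_y = -15  [BF ∥ EA ∩ FA ∥ BE]
   → E = (-36, -15)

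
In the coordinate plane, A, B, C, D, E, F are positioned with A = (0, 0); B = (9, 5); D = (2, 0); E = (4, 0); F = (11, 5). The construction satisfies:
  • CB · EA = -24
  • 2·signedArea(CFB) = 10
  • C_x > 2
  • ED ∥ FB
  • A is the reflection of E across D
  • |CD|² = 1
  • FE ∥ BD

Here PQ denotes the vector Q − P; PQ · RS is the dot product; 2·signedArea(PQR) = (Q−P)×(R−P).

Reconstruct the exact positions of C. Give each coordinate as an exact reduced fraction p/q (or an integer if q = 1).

C = (3, 0)

1. C_x = 3  [CB · EA = -24 ∩ 2·signedArea(CFB) = 10]
2. C_y = 0  [CB · EA = -24 ∩ 2·signedArea(CFB) = 10]
   → C = (3, 0)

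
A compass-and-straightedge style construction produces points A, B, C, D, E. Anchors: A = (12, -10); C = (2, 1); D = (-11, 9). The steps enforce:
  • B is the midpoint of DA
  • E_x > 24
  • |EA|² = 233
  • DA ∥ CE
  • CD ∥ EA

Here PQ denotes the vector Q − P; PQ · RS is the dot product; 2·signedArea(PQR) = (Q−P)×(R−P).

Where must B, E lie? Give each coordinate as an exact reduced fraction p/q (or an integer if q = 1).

1. B_x = 1/2  [B is the midpoint of DA]
2. B_y = -1/2  [B is the midpoint of DA]
   → B = (1/2, -1/2)
3. E_x = 25  [CD ∥ EA ∩ DA ∥ CE]
4. E_y = -18  [CD ∥ EA ∩ DA ∥ CE]
   → E = (25, -18)

B = (1/2, -1/2)
E = (25, -18)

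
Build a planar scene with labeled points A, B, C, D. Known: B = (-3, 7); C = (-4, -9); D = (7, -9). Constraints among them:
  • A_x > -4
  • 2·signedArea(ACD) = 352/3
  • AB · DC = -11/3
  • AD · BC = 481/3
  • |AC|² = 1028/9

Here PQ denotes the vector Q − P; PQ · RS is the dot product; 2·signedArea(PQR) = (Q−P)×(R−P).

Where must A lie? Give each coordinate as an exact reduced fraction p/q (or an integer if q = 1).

1. A_x = -10/3  [AB · DC = -11/3 ∩ AD · BC = 481/3]
2. A_y = 5/3  [AB · DC = -11/3 ∩ AD · BC = 481/3]
   → A = (-10/3, 5/3)

A = (-10/3, 5/3)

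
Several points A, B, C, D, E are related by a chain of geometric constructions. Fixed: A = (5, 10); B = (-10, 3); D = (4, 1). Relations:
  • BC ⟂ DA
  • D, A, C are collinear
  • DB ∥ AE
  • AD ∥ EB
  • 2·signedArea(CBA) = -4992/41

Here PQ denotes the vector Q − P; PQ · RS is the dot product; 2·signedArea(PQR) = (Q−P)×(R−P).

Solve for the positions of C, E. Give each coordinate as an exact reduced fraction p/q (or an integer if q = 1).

1. C_x = 166/41  [D, A, C are collinear ∩ BC ⟂ DA]
2. C_y = 59/41  [D, A, C are collinear ∩ BC ⟂ DA]
   → C = (166/41, 59/41)
3. E_x = -9  [AD ∥ EB ∩ DB ∥ AE]
4. E_y = 12  [AD ∥ EB ∩ DB ∥ AE]
   → E = (-9, 12)

C = (166/41, 59/41)
E = (-9, 12)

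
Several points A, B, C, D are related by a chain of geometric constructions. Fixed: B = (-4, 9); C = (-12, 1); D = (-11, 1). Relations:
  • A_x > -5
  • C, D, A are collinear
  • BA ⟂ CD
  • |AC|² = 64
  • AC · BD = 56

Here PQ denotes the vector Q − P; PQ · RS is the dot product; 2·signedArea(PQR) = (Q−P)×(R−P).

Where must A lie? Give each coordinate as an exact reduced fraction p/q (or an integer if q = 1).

A = (-4, 1)

1. A_x = -4  [C, D, A are collinear ∩ BA ⟂ CD]
2. A_y = 1  [C, D, A are collinear ∩ BA ⟂ CD]
   → A = (-4, 1)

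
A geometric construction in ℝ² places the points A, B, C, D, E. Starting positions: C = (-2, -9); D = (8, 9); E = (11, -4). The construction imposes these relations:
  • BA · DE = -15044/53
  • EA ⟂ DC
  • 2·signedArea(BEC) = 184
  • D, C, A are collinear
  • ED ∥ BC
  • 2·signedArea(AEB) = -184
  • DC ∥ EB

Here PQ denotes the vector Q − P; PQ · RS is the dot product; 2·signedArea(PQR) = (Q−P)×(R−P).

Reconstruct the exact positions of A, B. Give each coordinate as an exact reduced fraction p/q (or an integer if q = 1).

A = (169/53, 18/53)
B = (1, -22)

1. A_x = 169/53  [D, C, A are collinear ∩ EA ⟂ DC]
2. A_y = 18/53  [D, C, A are collinear ∩ EA ⟂ DC]
   → A = (169/53, 18/53)
3. B_x = 1  [ED ∥ BC ∩ DC ∥ EB]
4. B_y = -22  [ED ∥ BC ∩ DC ∥ EB]
   → B = (1, -22)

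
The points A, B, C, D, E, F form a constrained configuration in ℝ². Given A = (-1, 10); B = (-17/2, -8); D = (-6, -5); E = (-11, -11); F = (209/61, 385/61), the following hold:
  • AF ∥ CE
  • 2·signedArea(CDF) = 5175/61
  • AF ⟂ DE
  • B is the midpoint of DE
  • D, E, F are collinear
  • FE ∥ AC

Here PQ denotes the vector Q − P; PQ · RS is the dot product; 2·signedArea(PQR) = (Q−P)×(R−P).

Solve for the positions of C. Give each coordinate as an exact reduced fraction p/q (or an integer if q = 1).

1. C_x = -941/61  [AF ∥ CE ∩ FE ∥ AC]
2. C_y = -446/61  [AF ∥ CE ∩ FE ∥ AC]
   → C = (-941/61, -446/61)

C = (-941/61, -446/61)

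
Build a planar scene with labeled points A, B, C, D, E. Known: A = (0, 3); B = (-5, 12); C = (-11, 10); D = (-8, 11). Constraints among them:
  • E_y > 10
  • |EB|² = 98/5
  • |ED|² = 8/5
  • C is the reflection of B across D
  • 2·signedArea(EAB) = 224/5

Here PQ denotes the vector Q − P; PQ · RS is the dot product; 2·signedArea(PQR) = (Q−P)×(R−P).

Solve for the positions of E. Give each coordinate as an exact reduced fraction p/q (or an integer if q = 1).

E = (-46/5, 53/5)

1. E_x = -46/5  [line -9·x + -5·y + -149/5 = 0 ∩ |EB|² = 98/5]
2. E_y = 53/5  [line -9·x + -5·y + -149/5 = 0 ∩ |EB|² = 98/5]
   → E = (-46/5, 53/5)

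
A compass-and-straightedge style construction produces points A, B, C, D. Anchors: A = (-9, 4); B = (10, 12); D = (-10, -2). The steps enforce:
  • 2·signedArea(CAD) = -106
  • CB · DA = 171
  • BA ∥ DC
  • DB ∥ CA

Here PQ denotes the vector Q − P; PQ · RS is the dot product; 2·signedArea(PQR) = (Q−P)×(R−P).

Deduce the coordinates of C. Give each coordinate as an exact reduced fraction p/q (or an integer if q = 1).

1. C_x = -29  [DB ∥ CA ∩ BA ∥ DC]
2. C_y = -10  [DB ∥ CA ∩ BA ∥ DC]
   → C = (-29, -10)

C = (-29, -10)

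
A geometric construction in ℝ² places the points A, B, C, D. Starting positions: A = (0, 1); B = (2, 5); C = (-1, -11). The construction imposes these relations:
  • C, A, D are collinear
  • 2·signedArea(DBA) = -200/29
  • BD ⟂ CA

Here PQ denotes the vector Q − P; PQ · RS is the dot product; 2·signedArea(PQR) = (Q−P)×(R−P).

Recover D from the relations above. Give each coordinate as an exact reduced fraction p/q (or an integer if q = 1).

D = (10/29, 149/29)

1. D_x = 10/29  [C, A, D are collinear ∩ BD ⟂ CA]
2. D_y = 149/29  [C, A, D are collinear ∩ BD ⟂ CA]
   → D = (10/29, 149/29)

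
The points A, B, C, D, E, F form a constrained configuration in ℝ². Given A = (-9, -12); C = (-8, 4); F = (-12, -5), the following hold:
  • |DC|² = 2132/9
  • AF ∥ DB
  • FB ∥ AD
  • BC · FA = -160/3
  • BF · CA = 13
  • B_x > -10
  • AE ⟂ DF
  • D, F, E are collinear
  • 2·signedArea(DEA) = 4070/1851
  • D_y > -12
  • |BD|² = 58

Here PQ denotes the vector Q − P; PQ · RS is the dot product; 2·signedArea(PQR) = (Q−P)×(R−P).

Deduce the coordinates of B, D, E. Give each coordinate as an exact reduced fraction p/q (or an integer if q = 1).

B = (-29/3, -13/3)
D = (-20/3, -34/3)
E = (-4508/617, -6524/617)

1. B_x = -29/3  [BF · CA = 13 ∩ BC · FA = -160/3]
2. B_y = -13/3  [BF · CA = 13 ∩ BC · FA = -160/3]
   → B = (-29/3, -13/3)
3. D_x = -20/3  [AF ∥ DB ∩ FB ∥ AD]
4. D_y = -34/3  [AF ∥ DB ∩ FB ∥ AD]
   → D = (-20/3, -34/3)
5. E_x = -4508/617  [D, F, E are collinear ∩ AE ⟂ DF]
6. E_y = -6524/617  [D, F, E are collinear ∩ AE ⟂ DF]
   → E = (-4508/617, -6524/617)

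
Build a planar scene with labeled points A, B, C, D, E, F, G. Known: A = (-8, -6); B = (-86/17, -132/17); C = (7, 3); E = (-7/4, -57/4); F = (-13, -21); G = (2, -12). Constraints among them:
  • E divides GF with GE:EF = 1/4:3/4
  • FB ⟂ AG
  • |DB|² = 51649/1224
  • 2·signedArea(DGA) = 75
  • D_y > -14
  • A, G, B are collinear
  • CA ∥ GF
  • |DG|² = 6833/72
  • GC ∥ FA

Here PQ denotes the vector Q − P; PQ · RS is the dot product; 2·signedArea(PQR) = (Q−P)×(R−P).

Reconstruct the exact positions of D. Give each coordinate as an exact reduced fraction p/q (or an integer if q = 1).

D = (-91/12, -55/4)

1. D_x = -91/12  [line -6·x + -10·y + -183 = 0 ∩ |DG|² = 6833/72]
2. D_y = -55/4  [line -6·x + -10·y + -183 = 0 ∩ |DG|² = 6833/72]
   → D = (-91/12, -55/4)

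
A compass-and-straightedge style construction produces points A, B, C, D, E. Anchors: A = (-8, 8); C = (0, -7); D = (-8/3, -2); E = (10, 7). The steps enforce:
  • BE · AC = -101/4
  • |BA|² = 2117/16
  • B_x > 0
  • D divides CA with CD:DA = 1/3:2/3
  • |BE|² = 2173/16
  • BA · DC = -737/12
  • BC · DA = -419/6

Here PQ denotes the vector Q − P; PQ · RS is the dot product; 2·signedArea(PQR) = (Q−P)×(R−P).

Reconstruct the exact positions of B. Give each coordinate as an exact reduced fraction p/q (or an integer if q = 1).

1. B_x = 1/2  [line 16/3·x + -10·y + -1/6 = 0 ∩ |BA|² = 2117/16]
2. B_y = 1/4  [line 16/3·x + -10·y + -1/6 = 0 ∩ |BA|² = 2117/16]
   → B = (1/2, 1/4)

B = (1/2, 1/4)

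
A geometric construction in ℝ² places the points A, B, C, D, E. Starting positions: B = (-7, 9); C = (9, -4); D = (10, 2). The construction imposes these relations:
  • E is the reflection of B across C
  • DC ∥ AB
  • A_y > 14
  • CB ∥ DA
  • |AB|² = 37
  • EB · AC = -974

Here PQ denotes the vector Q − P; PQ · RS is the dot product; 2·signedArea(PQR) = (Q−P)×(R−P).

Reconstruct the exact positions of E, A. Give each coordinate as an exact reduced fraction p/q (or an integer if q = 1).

A = (-6, 15)
E = (25, -17)

1. E_x = 25  [E is the reflection of B across C]
2. E_y = -17  [E is the reflection of B across C]
   → E = (25, -17)
3. A_x = -6  [DC ∥ AB ∩ CB ∥ DA]
4. A_y = 15  [DC ∥ AB ∩ CB ∥ DA]
   → A = (-6, 15)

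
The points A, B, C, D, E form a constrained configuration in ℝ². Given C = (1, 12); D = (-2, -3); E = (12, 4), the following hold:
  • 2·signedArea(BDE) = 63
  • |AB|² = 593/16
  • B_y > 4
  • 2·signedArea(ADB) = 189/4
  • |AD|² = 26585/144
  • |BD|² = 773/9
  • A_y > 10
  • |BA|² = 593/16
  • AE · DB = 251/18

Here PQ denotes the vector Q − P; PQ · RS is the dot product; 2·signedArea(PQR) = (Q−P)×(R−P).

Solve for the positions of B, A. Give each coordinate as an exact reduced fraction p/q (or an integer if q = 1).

1. B_x = 11/3  [line -7·x + 14·y + -35 = 0 ∩ |BD|² = 773/9]
2. B_y = 13/3  [line -7·x + 14·y + -35 = 0 ∩ |BD|² = 773/9]
   → B = (11/3, 13/3)
3. A_x = 5/3  [AE · DB = 251/18 ∩ 2·signedArea(ADB) = 189/4]
4. A_y = 121/12  [AE · DB = 251/18 ∩ 2·signedArea(ADB) = 189/4]
   → A = (5/3, 121/12)

A = (5/3, 121/12)
B = (11/3, 13/3)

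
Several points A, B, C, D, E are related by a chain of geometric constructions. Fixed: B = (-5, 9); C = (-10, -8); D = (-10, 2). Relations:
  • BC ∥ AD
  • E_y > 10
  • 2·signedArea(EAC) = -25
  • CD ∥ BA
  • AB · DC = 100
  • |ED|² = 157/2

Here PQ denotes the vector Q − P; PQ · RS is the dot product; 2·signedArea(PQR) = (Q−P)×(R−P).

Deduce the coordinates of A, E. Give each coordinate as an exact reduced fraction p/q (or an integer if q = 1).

1. A_x = -5  [BC ∥ AD ∩ CD ∥ BA]
2. A_y = 19  [BC ∥ AD ∩ CD ∥ BA]
   → A = (-5, 19)
3. E_x = -15/2  [line 27·x + -5·y + 255 = 0 ∩ |ED|² = 157/2]
4. E_y = 21/2  [line 27·x + -5·y + 255 = 0 ∩ |ED|² = 157/2]
   → E = (-15/2, 21/2)

A = (-5, 19)
E = (-15/2, 21/2)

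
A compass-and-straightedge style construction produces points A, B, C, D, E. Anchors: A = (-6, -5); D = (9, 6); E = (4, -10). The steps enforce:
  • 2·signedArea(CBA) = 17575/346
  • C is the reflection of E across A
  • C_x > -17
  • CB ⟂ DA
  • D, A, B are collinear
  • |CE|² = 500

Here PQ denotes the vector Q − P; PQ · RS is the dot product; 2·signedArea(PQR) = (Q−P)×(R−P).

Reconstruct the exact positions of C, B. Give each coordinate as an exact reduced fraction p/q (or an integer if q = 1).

B = (-3501/346, -2775/346)
C = (-16, 0)

1. C_x = -16  [C is the reflection of E across A]
2. C_y = 0  [C is the reflection of E across A]
   → C = (-16, 0)
3. B_x = -3501/346  [D, A, B are collinear ∩ CB ⟂ DA]
4. B_y = -2775/346  [D, A, B are collinear ∩ CB ⟂ DA]
   → B = (-3501/346, -2775/346)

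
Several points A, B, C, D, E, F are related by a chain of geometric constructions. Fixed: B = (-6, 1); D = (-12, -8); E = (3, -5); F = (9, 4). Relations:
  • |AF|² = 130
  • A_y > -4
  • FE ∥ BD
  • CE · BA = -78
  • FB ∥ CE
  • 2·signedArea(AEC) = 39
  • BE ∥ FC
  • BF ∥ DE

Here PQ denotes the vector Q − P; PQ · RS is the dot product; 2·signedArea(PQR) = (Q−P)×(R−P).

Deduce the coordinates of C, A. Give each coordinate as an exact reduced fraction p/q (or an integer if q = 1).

1. C_x = 18  [FB ∥ CE ∩ BE ∥ FC]
2. C_y = -2  [FB ∥ CE ∩ BE ∥ FC]
   → C = (18, -2)
3. A_x = 0  [2·signedArea(AEC) = 39 ∩ CE · BA = -78]
4. A_y = -3  [2·signedArea(AEC) = 39 ∩ CE · BA = -78]
   → A = (0, -3)

A = (0, -3)
C = (18, -2)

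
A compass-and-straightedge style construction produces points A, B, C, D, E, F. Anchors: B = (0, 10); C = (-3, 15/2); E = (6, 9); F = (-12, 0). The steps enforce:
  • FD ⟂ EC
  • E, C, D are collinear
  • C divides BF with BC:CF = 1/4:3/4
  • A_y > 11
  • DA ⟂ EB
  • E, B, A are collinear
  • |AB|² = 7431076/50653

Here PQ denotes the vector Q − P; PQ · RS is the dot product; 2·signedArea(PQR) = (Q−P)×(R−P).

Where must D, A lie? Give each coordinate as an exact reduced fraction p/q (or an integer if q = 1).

1. D_x = -480/37  [E, C, D are collinear ∩ FD ⟂ EC]
2. D_y = 216/37  [E, C, D are collinear ∩ FD ⟂ EC]
   → D = (-480/37, 216/37)
3. A_x = -16356/1369  [E, B, A are collinear ∩ DA ⟂ EB]
4. A_y = 16416/1369  [E, B, A are collinear ∩ DA ⟂ EB]
   → A = (-16356/1369, 16416/1369)

A = (-16356/1369, 16416/1369)
D = (-480/37, 216/37)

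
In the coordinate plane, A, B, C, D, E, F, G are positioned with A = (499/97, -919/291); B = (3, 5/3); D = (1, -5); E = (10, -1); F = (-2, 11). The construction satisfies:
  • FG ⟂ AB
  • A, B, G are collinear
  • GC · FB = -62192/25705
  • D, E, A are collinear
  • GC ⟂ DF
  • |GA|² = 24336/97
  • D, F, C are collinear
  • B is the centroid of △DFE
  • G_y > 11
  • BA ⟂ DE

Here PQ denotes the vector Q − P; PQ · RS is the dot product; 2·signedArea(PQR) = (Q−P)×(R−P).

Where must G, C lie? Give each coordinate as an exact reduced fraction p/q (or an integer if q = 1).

1. G_x = -125/97  [A, B, G are collinear ∩ FG ⟂ AB]
2. G_y = 3293/291  [A, B, G are collinear ∩ FG ⟂ AB]
   → G = (-125/97, 3293/291)
3. C_x = -52261/25705  [D, F, C are collinear ∩ GC ⟂ DF]
4. C_y = 861881/77115  [D, F, C are collinear ∩ GC ⟂ DF]
   → C = (-52261/25705, 861881/77115)

C = (-52261/25705, 861881/77115)
G = (-125/97, 3293/291)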